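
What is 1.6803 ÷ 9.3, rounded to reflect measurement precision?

1.6803 ÷ 9.3 = 0.180677419355…
Multiplication/division keeps the fewest significant figures: 1.6803 → 5 s.f., 9.3 → 2 s.f.; limit is 2.
Rounded to 2 significant figures: 0.18.

0.18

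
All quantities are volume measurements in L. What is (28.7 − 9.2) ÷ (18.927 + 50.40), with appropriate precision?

0.281

28.7 − 9.2 = 19.5, limited to 1 d.p. → 3 s.f.; 18.927 + 50.40 = 69.327, limited to 2 d.p. → 4 s.f.
Carrying full precision, 19.5 ÷ 69.327 = 0.281275693453…; keep min(3, 4) = 3 s.f.
Rounded to 3 significant figures: 0.281.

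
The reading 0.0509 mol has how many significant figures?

0.0509: leading zeros are not significant; zeros between nonzero digits are significant.

3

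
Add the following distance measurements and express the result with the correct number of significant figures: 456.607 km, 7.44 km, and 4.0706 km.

468.12 km

456.607 km + 7.44 km + 4.0706 km = 468.1176 km.
Addition/subtraction keeps the fewest decimal places: 456.607 → 3 decimal places, 7.44 → 2 decimal places, 4.0706 → 4 decimal places; limit is 2.
Rounded to 2 decimal places: 468.12 km.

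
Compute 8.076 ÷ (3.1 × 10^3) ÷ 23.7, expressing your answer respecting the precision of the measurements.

8.076 ÷ (3.1 × 10^3) ÷ 23.7 = 0.000109922417313…
Multiplication/division keeps the fewest significant figures: 8.076 → 4 s.f., 3.1 × 10^3 → 2 s.f., 23.7 → 3 s.f.; limit is 2.
Rounded to 2 significant figures: 1.1 × 10^-4.

1.1 × 10^-4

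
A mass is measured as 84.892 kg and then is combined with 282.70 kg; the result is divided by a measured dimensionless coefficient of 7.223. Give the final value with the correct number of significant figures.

50.89 kg

84.892 kg + 282.70 kg = 367.592 kg; the sum is limited to 2 decimal places (5 s.f.).
Carrying full precision, 367.592 ÷ 7.223 = 50.8918731829… kg; 7.223 has 4 s.f., so the result keeps min(5, 4) = 4 s.f.
Rounded to 4 significant figures: 50.89 kg.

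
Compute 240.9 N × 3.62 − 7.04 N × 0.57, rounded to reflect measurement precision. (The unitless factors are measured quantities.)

868 N

240.9 × 3.62 = 872.058 → 872 N (3 s.f., last digit at the 10^0 place).
7.04 × 0.57 = 4.0128 → 4.0 N (2 s.f., last digit at the 10^-1 place).
Difference: 868.0452 N; keep the coarser place, 10^0.
Result: 868 N.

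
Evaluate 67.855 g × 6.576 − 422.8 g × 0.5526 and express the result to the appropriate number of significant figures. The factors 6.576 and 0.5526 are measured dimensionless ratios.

212.6 g

67.855 × 6.576 = 446.21448 → 446.2 g (4 s.f., last digit at the 10^-1 place).
422.8 × 0.5526 = 233.63928 → 233.6 g (4 s.f., last digit at the 10^-1 place).
Difference: 212.5752 g; keep the coarser place, 10^-1.
Result: 212.6 g.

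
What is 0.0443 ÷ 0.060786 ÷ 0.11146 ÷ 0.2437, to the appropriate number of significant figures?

26.8

0.0443 ÷ 0.060786 ÷ 0.11146 ÷ 0.2437 = 26.8303039455…
Multiplication/division keeps the fewest significant figures: 0.0443 → 3 s.f., 0.060786 → 5 s.f., 0.11146 → 5 s.f., 0.2437 → 4 s.f.; limit is 3.
Rounded to 3 significant figures: 26.8.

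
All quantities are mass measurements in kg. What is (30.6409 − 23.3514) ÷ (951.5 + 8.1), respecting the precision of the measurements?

30.6409 − 23.3514 = 7.2895, limited to 4 d.p. → 5 s.f.; 951.5 + 8.1 = 959.6, limited to 1 d.p. → 4 s.f.
Carrying full precision, 7.2895 ÷ 959.6 = 0.00759639433097…; keep min(5, 4) = 4 s.f.
Rounded to 4 significant figures: 0.007596.

0.007596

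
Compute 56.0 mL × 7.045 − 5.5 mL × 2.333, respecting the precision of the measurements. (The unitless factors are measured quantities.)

382 mL

56.0 × 7.045 = 394.52 → 395 mL (3 s.f., last digit at the 10^0 place).
5.5 × 2.333 = 12.8315 → 13 mL (2 s.f., last digit at the 10^0 place).
Difference: 381.6885 mL; keep the coarser place, 10^0.
Result: 382 mL.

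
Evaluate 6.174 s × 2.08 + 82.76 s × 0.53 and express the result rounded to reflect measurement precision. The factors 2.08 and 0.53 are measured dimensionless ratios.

57 s

6.174 × 2.08 = 12.84192 → 12.8 s (3 s.f., last digit at the 10^-1 place).
82.76 × 0.53 = 43.8628 → 44 s (2 s.f., last digit at the 10^0 place).
Sum: 56.70472 s; keep the coarser place, 10^0.
Result: 57 s.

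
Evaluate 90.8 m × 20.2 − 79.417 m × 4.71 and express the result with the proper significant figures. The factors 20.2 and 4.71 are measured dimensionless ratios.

1.46 × 10^3 m

90.8 × 20.2 = 1834.16 → 1.83 × 10^3 m (3 s.f., last digit at the 10^1 place).
79.417 × 4.71 = 374.05407 → 374 m (3 s.f., last digit at the 10^0 place).
Difference: 1460.10593 m; keep the coarser place, 10^1.
Result: 1.46 × 10^3 m.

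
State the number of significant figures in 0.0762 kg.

0.0762: leading zeros are not significant.

3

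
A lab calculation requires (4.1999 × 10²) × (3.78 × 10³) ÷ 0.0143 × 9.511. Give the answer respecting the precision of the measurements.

1.06 × 10⁹

(4.1999 × 10²) × (3.78 × 10³) ÷ 0.0143 × 9.511 = 1.0558953905 × 10^9…
Multiplication/division keeps the fewest significant figures: 4.1999 × 10² → 5 s.f., 3.78 × 10³ → 3 s.f., 0.0143 → 3 s.f., 9.511 → 4 s.f.; limit is 3.
Rounded to 3 significant figures: 1.06 × 10⁹.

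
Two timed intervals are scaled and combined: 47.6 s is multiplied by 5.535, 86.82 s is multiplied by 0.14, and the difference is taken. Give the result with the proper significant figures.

251 s

47.6 × 5.535 = 263.466 → 263 s (3 s.f., last digit at the 10^0 place).
86.82 × 0.14 = 12.1548 → 12 s (2 s.f., last digit at the 10^0 place).
Difference: 251.3112 s; keep the coarser place, 10^0.
Result: 251 s.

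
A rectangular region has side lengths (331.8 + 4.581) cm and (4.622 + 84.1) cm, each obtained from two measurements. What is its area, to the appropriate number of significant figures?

2.98 × 10^4 cm²

331.8 + 4.581 = 336.381, limited to 1 d.p. → 4 s.f.; 4.622 + 84.1 = 88.722, limited to 1 d.p. → 3 s.f.
Carrying full precision, 336.381 × 88.722 = 29844.395082; keep min(4, 3) = 3 s.f.
Rounded to 3 significant figures: 2.98 × 10^4 cm².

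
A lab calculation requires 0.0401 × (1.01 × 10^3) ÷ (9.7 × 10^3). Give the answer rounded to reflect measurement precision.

0.0401 × (1.01 × 10^3) ÷ (9.7 × 10^3) = 0.00417536082474…
Multiplication/division keeps the fewest significant figures: 0.0401 → 3 s.f., 1.01 × 10^3 → 3 s.f., 9.7 × 10^3 → 2 s.f.; limit is 2.
Rounded to 2 significant figures: 0.0042.

0.0042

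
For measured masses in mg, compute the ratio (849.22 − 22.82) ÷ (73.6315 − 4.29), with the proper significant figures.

849.22 − 22.82 = 826.40, limited to 2 d.p. → 5 s.f.; 73.6315 − 4.29 = 69.3415, limited to 2 d.p. → 4 s.f.
Carrying full precision, 826.40 ÷ 69.3415 = 11.9178269867…; keep min(5, 4) = 4 s.f.
Rounded to 4 significant figures: 11.92.

11.92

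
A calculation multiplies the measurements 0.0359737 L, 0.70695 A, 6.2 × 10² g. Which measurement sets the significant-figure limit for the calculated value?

0.0359737 L → 6 s.f.; 0.70695 A → 5 s.f.; 6.2 × 10² g → 2 s.f.
The fewest is 2 significant figures, from 6.2 × 10² g.

6.2 × 10² g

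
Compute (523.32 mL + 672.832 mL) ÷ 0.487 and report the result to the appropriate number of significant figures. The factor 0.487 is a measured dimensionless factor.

2.46 × 10³ mL

523.32 mL + 672.832 mL = 1196.152 mL; the sum is limited to 2 decimal places (6 s.f.).
Carrying full precision, 1196.152 ÷ 0.487 = 2456.16427105… mL; 0.487 has 3 s.f., so the result keeps min(6, 3) = 3 s.f.
Rounded to 3 significant figures: 2.46 × 10³ mL.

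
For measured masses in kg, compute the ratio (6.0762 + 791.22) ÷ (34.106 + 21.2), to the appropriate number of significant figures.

14.4

6.0762 + 791.22 = 797.2962, limited to 2 d.p. → 5 s.f.; 34.106 + 21.2 = 55.306, limited to 1 d.p. → 3 s.f.
Carrying full precision, 797.2962 ÷ 55.306 = 14.4160886703…; keep min(5, 3) = 3 s.f.
Rounded to 3 significant figures: 14.4.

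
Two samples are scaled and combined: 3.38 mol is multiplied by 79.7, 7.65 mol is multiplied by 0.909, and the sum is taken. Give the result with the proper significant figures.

3.38 × 79.7 = 269.386 → 2.69 × 10² mol (3 s.f., last digit at the 10^0 place).
7.65 × 0.909 = 6.95385 → 6.95 mol (3 s.f., last digit at the 10^-2 place).
Sum: 276.33985 mol; keep the coarser place, 10^0.
Result: 276 mol.

276 mol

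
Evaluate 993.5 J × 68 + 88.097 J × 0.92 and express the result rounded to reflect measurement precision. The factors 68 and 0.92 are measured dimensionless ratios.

6.8 × 10^4 J

993.5 × 68 = 67558 → 6.8 × 10^4 J (2 s.f., last digit at the 10^3 place).
88.097 × 0.92 = 81.04924 → 81 J (2 s.f., last digit at the 10^0 place).
Sum: 67639.04924 J; keep the coarser place, 10^3.
Result: 6.8 × 10^4 J.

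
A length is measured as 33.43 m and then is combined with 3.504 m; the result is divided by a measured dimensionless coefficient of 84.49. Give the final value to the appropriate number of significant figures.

33.43 m + 3.504 m = 36.934 m; the sum is limited to 2 decimal places (4 s.f.).
Carrying full precision, 36.934 ÷ 84.49 = 0.437140489999… m; 84.49 has 4 s.f., so the result keeps min(4, 4) = 4 s.f.
Rounded to 4 significant figures: 0.4371 m.

0.4371 m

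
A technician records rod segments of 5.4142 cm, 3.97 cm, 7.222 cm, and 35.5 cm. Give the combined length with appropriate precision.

52.1 cm

5.4142 cm + 3.97 cm + 7.222 cm + 35.5 cm = 52.1062 cm.
Addition/subtraction keeps the fewest decimal places: 5.4142 → 4 decimal places, 3.97 → 2 decimal places, 7.222 → 3 decimal places, 35.5 → 1 decimal place; limit is 1.
Rounded to 1 decimal place: 52.1 cm.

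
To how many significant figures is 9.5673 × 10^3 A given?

5

9.5673 × 10^3: in scientific notation every digit of the coefficient is significant.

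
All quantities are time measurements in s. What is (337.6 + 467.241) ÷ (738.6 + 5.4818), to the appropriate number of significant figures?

1.082

337.6 + 467.241 = 804.841, limited to 1 d.p. → 4 s.f.; 738.6 + 5.4818 = 744.0818, limited to 1 d.p. → 4 s.f.
Carrying full precision, 804.841 ÷ 744.0818 = 1.08165661356…; keep min(4, 4) = 4 s.f.
Rounded to 4 significant figures: 1.082.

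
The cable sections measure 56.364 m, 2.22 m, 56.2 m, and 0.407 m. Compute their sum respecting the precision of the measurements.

56.364 m + 2.22 m + 56.2 m + 0.407 m = 115.191 m.
Addition/subtraction keeps the fewest decimal places: 56.364 → 3 decimal places, 2.22 → 2 decimal places, 56.2 → 1 decimal place, 0.407 → 3 decimal places; limit is 1.
Rounded to 1 decimal place: 115.2 m.

115.2 m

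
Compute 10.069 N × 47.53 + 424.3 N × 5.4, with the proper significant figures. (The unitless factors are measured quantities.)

10.069 × 47.53 = 478.57957 → 478.6 N (4 s.f., last digit at the 10^-1 place).
424.3 × 5.4 = 2291.22 → 2.3 × 10^3 N (2 s.f., last digit at the 10^2 place).
Sum: 2769.79957 N; keep the coarser place, 10^2.
Result: 2.8 × 10^3 N.

2.8 × 10^3 N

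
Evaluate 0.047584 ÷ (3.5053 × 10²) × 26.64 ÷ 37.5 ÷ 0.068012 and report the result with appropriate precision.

0.047584 ÷ (3.5053 × 10²) × 26.64 ÷ 37.5 ÷ 0.068012 = 0.00141792467618…
Multiplication/division keeps the fewest significant figures: 0.047584 → 5 s.f., 3.5053 × 10² → 5 s.f., 26.64 → 4 s.f., 37.5 → 3 s.f., 0.068012 → 5 s.f.; limit is 3.
Rounded to 3 significant figures: 0.00142.

0.00142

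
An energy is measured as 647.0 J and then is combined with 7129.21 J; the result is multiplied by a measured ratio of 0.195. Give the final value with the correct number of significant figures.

1.52 × 10^3 J

647.0 J + 7129.21 J = 7776.21 J; the sum is limited to 1 decimal place (5 s.f.).
Carrying full precision, 7776.21 × 0.195 = 1516.36095 J; 0.195 has 3 s.f., so the result keeps min(5, 3) = 3 s.f.
Rounded to 3 significant figures: 1.52 × 10^3 J.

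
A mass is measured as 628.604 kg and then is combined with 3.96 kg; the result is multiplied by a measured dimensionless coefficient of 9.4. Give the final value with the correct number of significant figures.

5.9 × 10^3 kg

628.604 kg + 3.96 kg = 632.564 kg; the sum is limited to 2 decimal places (5 s.f.).
Carrying full precision, 632.564 × 9.4 = 5946.1016 kg; 9.4 has 2 s.f., so the result keeps min(5, 2) = 2 s.f.
Rounded to 2 significant figures: 5.9 × 10^3 kg.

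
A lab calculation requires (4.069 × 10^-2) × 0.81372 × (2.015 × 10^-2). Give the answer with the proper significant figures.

(4.069 × 10^-2) × 0.81372 × (2.015 × 10^-2) = 0.00066717187602
Multiplication/division keeps the fewest significant figures: 4.069 × 10^-2 → 4 s.f., 0.81372 → 5 s.f., 2.015 × 10^-2 → 4 s.f.; limit is 4.
Rounded to 4 significant figures: 6.672 × 10^-4.

6.672 × 10^-4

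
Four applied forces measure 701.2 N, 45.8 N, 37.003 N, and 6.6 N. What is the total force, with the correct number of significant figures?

701.2 N + 45.8 N + 37.003 N + 6.6 N = 790.603 N.
Addition/subtraction keeps the fewest decimal places: 701.2 → 1 decimal place, 45.8 → 1 decimal place, 37.003 → 3 decimal places, 6.6 → 1 decimal place; limit is 1.
Rounded to 1 decimal place: 790.6 N.

790.6 N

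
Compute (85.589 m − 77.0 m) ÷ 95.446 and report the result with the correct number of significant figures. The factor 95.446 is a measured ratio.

9.0 × 10^-2 m

85.589 m − 77.0 m = 8.589 m; the difference is limited to 1 decimal place (2 s.f.).
Carrying full precision, 8.589 ÷ 95.446 = 0.0899880560736… m; 95.446 has 5 s.f., so the result keeps min(2, 5) = 2 s.f.
Rounded to 2 significant figures: 9.0 × 10^-2 m.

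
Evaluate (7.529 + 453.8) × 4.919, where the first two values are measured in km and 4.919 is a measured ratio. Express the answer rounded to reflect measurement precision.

7.529 km + 453.8 km = 461.329 km; the sum is limited to 1 decimal place (4 s.f.).
Carrying full precision, 461.329 × 4.919 = 2269.277351 km; 4.919 has 4 s.f., so the result keeps min(4, 4) = 4 s.f.
Rounded to 4 significant figures: 2269 km.

2269 km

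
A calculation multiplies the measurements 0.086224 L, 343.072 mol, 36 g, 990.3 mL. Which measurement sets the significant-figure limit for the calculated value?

36 g

0.086224 L → 5 s.f.; 343.072 mol → 6 s.f.; 36 g → 2 s.f.; 990.3 mL → 4 s.f.
The fewest is 2 significant figures, from 36 g.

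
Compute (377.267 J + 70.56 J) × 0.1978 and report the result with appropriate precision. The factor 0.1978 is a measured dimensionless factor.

377.267 J + 70.56 J = 447.827 J; the sum is limited to 2 decimal places (5 s.f.).
Carrying full precision, 447.827 × 0.1978 = 88.5801806 J; 0.1978 has 4 s.f., so the result keeps min(5, 4) = 4 s.f.
Rounded to 4 significant figures: 88.58 J.

88.58 J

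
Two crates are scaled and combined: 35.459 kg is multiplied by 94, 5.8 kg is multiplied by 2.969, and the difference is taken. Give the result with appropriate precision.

35.459 × 94 = 3333.146 → 3.3 × 10³ kg (2 s.f., last digit at the 10^2 place).
5.8 × 2.969 = 17.2202 → 17 kg (2 s.f., last digit at the 10^0 place).
Difference: 3315.9258 kg; keep the coarser place, 10^2.
Result: 3.3 × 10³ kg.

3.3 × 10³ kg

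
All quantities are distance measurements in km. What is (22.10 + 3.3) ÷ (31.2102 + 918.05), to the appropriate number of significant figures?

0.0268

22.10 + 3.3 = 25.40, limited to 1 d.p. → 3 s.f.; 31.2102 + 918.05 = 949.2602, limited to 2 d.p. → 5 s.f.
Carrying full precision, 25.40 ÷ 949.2602 = 0.0267576792959…; keep min(3, 5) = 3 s.f.
Rounded to 3 significant figures: 0.0268.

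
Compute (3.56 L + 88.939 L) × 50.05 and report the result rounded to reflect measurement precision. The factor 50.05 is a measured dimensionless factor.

4.630 × 10^3 L

3.56 L + 88.939 L = 92.499 L; the sum is limited to 2 decimal places (4 s.f.).
Carrying full precision, 92.499 × 50.05 = 4629.57495 L; 50.05 has 4 s.f., so the result keeps min(4, 4) = 4 s.f.
Rounded to 4 significant figures: 4.630 × 10^3 L.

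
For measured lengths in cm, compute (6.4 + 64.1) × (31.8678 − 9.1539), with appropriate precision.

1.60 × 10^3 cm²

6.4 + 64.1 = 70.5, limited to 1 d.p. → 3 s.f.; 31.8678 − 9.1539 = 22.7139, limited to 4 d.p. → 6 s.f.
Carrying full precision, 70.5 × 22.7139 = 1601.32995; keep min(3, 6) = 3 s.f.
Rounded to 3 significant figures: 1.60 × 10^3 cm².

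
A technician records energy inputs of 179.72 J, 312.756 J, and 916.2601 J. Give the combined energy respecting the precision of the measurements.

1408.74 J

179.72 J + 312.756 J + 916.2601 J = 1408.7361 J.
Addition/subtraction keeps the fewest decimal places: 179.72 → 2 decimal places, 312.756 → 3 decimal places, 916.2601 → 4 decimal places; limit is 2.
Rounded to 2 decimal places: 1408.74 J.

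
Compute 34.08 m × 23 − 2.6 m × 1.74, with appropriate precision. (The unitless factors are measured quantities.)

34.08 × 23 = 783.84 → 7.8 × 10² m (2 s.f., last digit at the 10^1 place).
2.6 × 1.74 = 4.524 → 4.5 m (2 s.f., last digit at the 10^-1 place).
Difference: 779.316 m; keep the coarser place, 10^1.
Result: 7.8 × 10² m.

7.8 × 10² m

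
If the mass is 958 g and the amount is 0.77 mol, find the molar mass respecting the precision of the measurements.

1.2 × 10^3 g/mol

molar mass = 958 g ÷ 0.77 mol = 1244.15584416… g/mol.
958 has 3 significant figures; 0.77 has 2.
Division/multiplication keeps the fewest: 2 significant figures.
Rounded: 1.2 × 10^3 g/mol.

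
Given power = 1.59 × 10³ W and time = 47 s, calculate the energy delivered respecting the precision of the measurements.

7.5 × 10⁴ J

energy delivered = 1.59 × 10³ W × 47 s = 74730 J.
1.59 × 10³ has 3 significant figures; 47 has 2.
Division/multiplication keeps the fewest: 2 significant figures.
Rounded: 7.5 × 10⁴ J.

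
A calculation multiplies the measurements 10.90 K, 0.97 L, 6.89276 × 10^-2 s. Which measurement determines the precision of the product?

10.90 K → 4 s.f.; 0.97 L → 2 s.f.; 6.89276 × 10^-2 s → 6 s.f.
The fewest is 2 significant figures, from 0.97 L.

0.97 L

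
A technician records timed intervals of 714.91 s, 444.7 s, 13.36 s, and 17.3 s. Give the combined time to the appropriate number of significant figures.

714.91 s + 444.7 s + 13.36 s + 17.3 s = 1190.27 s.
Addition/subtraction keeps the fewest decimal places: 714.91 → 2 decimal places, 444.7 → 1 decimal place, 13.36 → 2 decimal places, 17.3 → 1 decimal place; limit is 1.
Rounded to 1 decimal place: 1190.3 s.

1190.3 s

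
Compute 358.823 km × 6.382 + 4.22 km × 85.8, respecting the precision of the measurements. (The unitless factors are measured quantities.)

2652 km

358.823 × 6.382 = 2290.008386 → 2.290 × 10^3 km (4 s.f., last digit at the 10^0 place).
4.22 × 85.8 = 362.076 → 362 km (3 s.f., last digit at the 10^0 place).
Sum: 2652.084386 km; keep the coarser place, 10^0.
Result: 2652 km.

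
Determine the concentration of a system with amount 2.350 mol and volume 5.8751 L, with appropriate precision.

0.4000 mol/L

concentration = 2.350 mol ÷ 5.8751 L = 0.399993191605… mol/L.
2.350 has 4 significant figures; 5.8751 has 5.
Division/multiplication keeps the fewest: 4 significant figures.
Rounded: 0.4000 mol/L.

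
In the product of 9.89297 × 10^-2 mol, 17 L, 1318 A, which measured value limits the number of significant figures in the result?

9.89297 × 10^-2 mol → 6 s.f.; 17 L → 2 s.f.; 1318 A → 4 s.f.
The fewest is 2 significant figures, from 17 L.

17 L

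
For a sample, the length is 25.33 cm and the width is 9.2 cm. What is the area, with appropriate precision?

2.3 × 10² cm²

area = 25.33 cm × 9.2 cm = 233.036 cm².
25.33 has 4 significant figures; 9.2 has 2.
Division/multiplication keeps the fewest: 2 significant figures.
Rounded: 2.3 × 10² cm².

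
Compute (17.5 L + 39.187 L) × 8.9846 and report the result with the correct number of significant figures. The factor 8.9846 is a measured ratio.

17.5 L + 39.187 L = 56.687 L; the sum is limited to 1 decimal place (3 s.f.).
Carrying full precision, 56.687 × 8.9846 = 509.3100202 L; 8.9846 has 5 s.f., so the result keeps min(3, 5) = 3 s.f.
Rounded to 3 significant figures: 509 L.

509 L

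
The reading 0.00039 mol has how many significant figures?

0.00039: leading zeros are not significant.

2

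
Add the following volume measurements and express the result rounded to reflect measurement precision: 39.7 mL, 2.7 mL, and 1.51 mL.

43.9 mL

39.7 mL + 2.7 mL + 1.51 mL = 43.91 mL.
Addition/subtraction keeps the fewest decimal places: 39.7 → 1 decimal place, 2.7 → 1 decimal place, 1.51 → 2 decimal places; limit is 1.
Rounded to 1 decimal place: 43.9 mL.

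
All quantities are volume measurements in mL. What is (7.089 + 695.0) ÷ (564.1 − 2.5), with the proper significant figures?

1.250

7.089 + 695.0 = 702.089, limited to 1 d.p. → 4 s.f.; 564.1 − 2.5 = 561.6, limited to 1 d.p. → 4 s.f.
Carrying full precision, 702.089 ÷ 561.6 = 1.25015847578…; keep min(4, 4) = 4 s.f.
Rounded to 4 significant figures: 1.250.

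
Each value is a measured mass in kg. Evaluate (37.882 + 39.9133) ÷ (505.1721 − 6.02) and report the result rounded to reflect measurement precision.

37.882 + 39.9133 = 77.7953, limited to 3 d.p. → 5 s.f.; 505.1721 − 6.02 = 499.1521, limited to 2 d.p. → 5 s.f.
Carrying full precision, 77.7953 ÷ 499.1521 = 0.155854898737…; keep min(5, 5) = 5 s.f.
Rounded to 5 significant figures: 0.15585.

0.15585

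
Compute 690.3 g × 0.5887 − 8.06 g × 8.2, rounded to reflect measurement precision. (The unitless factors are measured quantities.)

690.3 × 0.5887 = 406.37961 → 406.4 g (4 s.f., last digit at the 10^-1 place).
8.06 × 8.2 = 66.092 → 66 g (2 s.f., last digit at the 10^0 place).
Difference: 340.28761 g; keep the coarser place, 10^0.
Result: 340. g.

340. g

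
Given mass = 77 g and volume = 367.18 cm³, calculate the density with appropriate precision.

density = 77 g ÷ 367.18 cm³ = 0.209706411025… g/cm³.
77 has 2 significant figures; 367.18 has 5.
Division/multiplication keeps the fewest: 2 significant figures.
Rounded: 2.1 × 10⁻¹ g/cm³.

2.1 × 10⁻¹ g/cm³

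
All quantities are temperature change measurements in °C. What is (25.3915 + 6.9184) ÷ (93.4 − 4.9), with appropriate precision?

25.3915 + 6.9184 = 32.3099, limited to 4 d.p. → 6 s.f.; 93.4 − 4.9 = 88.5, limited to 1 d.p. → 3 s.f.
Carrying full precision, 32.3099 ÷ 88.5 = 0.365083615819…; keep min(6, 3) = 3 s.f.
Rounded to 3 significant figures: 0.365.

0.365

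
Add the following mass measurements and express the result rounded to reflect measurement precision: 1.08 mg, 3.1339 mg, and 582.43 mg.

1.08 mg + 3.1339 mg + 582.43 mg = 586.6439 mg.
Addition/subtraction keeps the fewest decimal places: 1.08 → 2 decimal places, 3.1339 → 4 decimal places, 582.43 → 2 decimal places; limit is 2.
Rounded to 2 decimal places: 586.64 mg.

586.64 mg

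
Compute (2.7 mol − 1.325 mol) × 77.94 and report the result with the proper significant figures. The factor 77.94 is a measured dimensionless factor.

1.1 × 10^2 mol

2.7 mol − 1.325 mol = 1.375 mol; the difference is limited to 1 decimal place (2 s.f.).
Carrying full precision, 1.375 × 77.94 = 107.1675 mol; 77.94 has 4 s.f., so the result keeps min(2, 4) = 2 s.f.
Rounded to 2 significant figures: 1.1 × 10^2 mol.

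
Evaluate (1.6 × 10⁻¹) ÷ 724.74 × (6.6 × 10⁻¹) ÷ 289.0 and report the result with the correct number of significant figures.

(1.6 × 10⁻¹) ÷ 724.74 × (6.6 × 10⁻¹) ÷ 289.0 = 5.04177945022 × 10^-7…
Multiplication/division keeps the fewest significant figures: 1.6 × 10⁻¹ → 2 s.f., 724.74 → 5 s.f., 6.6 × 10⁻¹ → 2 s.f., 289.0 → 4 s.f.; limit is 2.
Rounded to 2 significant figures: 5.0 × 10⁻⁷.

5.0 × 10⁻⁷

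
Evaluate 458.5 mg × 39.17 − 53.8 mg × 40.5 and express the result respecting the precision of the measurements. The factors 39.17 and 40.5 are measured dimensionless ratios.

1.578 × 10^4 mg

458.5 × 39.17 = 17959.445 → 1.796 × 10^4 mg (4 s.f., last digit at the 10^1 place).
53.8 × 40.5 = 2178.9 → 2.18 × 10^3 mg (3 s.f., last digit at the 10^1 place).
Difference: 15780.545 mg; keep the coarser place, 10^1.
Result: 1.578 × 10^4 mg.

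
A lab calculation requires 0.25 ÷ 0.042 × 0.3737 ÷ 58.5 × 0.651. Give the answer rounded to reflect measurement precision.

0.25 ÷ 0.042 × 0.3737 ÷ 58.5 × 0.651 = 0.0247536324786…
Multiplication/division keeps the fewest significant figures: 0.25 → 2 s.f., 0.042 → 2 s.f., 0.3737 → 4 s.f., 58.5 → 3 s.f., 0.651 → 3 s.f.; limit is 2.
Rounded to 2 significant figures: 0.025.

0.025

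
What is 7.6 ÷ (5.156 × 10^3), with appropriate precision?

7.6 ÷ (5.156 × 10^3) = 0.00147401086113…
Multiplication/division keeps the fewest significant figures: 7.6 → 2 s.f., 5.156 × 10^3 → 4 s.f.; limit is 2.
Rounded to 2 significant figures: 0.0015.

0.0015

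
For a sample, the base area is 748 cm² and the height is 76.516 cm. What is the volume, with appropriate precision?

5.72 × 10⁴ cm³

volume = 748 cm² × 76.516 cm = 57233.968 cm³.
748 has 3 significant figures; 76.516 has 5.
Division/multiplication keeps the fewest: 3 significant figures.
Rounded: 5.72 × 10⁴ cm³.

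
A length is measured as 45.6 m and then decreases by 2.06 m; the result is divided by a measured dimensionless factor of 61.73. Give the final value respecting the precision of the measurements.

45.6 m − 2.06 m = 43.54 m; the difference is limited to 1 decimal place (3 s.f.).
Carrying full precision, 43.54 ÷ 61.73 = 0.705329661429… m; 61.73 has 4 s.f., so the result keeps min(3, 4) = 3 s.f.
Rounded to 3 significant figures: 0.705 m.

0.705 m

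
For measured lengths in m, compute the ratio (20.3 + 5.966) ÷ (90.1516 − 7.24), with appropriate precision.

20.3 + 5.966 = 26.266, limited to 1 d.p. → 3 s.f.; 90.1516 − 7.24 = 82.9116, limited to 2 d.p. → 4 s.f.
Carrying full precision, 26.266 ÷ 82.9116 = 0.316795237337…; keep min(3, 4) = 3 s.f.
Rounded to 3 significant figures: 0.317.

0.317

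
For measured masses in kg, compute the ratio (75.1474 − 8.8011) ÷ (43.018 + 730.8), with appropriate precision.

0.08574

75.1474 − 8.8011 = 66.3463, limited to 4 d.p. → 6 s.f.; 43.018 + 730.8 = 773.818, limited to 1 d.p. → 4 s.f.
Carrying full precision, 66.3463 ÷ 773.818 = 0.0857388946755…; keep min(6, 4) = 4 s.f.
Rounded to 4 significant figures: 0.08574.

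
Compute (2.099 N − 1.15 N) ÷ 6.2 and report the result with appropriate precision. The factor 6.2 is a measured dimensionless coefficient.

2.099 N − 1.15 N = 0.949 N; the difference is limited to 2 decimal places (2 s.f.).
Carrying full precision, 0.949 ÷ 6.2 = 0.153064516129… N; 6.2 has 2 s.f., so the result keeps min(2, 2) = 2 s.f.
Rounded to 2 significant figures: 0.15 N.

0.15 N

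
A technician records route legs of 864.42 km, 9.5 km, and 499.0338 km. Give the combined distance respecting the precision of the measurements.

1373.0 km

864.42 km + 9.5 km + 499.0338 km = 1372.9538 km.
Addition/subtraction keeps the fewest decimal places: 864.42 → 2 decimal places, 9.5 → 1 decimal place, 499.0338 → 4 decimal places; limit is 1.
Rounded to 1 decimal place: 1373.0 km.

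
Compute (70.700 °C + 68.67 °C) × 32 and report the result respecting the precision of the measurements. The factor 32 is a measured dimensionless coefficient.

4.5 × 10^3 °C

70.700 °C + 68.67 °C = 139.370 °C; the sum is limited to 2 decimal places (5 s.f.).
Carrying full precision, 139.370 × 32 = 4459.84 °C; 32 has 2 s.f., so the result keeps min(5, 2) = 2 s.f.
Rounded to 2 significant figures: 4.5 × 10^3 °C.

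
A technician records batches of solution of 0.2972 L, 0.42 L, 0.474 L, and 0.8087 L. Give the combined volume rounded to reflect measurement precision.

0.2972 L + 0.42 L + 0.474 L + 0.8087 L = 1.9999 L.
Addition/subtraction keeps the fewest decimal places: 0.2972 → 4 decimal places, 0.42 → 2 decimal places, 0.474 → 3 decimal places, 0.8087 → 4 decimal places; limit is 2.
Rounded to 2 decimal places: 2.00 L.

2.00 L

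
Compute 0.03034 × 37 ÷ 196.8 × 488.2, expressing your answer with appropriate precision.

2.8

0.03034 × 37 ÷ 196.8 × 488.2 = 2.78477416667…
Multiplication/division keeps the fewest significant figures: 0.03034 → 4 s.f., 37 → 2 s.f., 196.8 → 4 s.f., 488.2 → 4 s.f.; limit is 2.
Rounded to 2 significant figures: 2.8.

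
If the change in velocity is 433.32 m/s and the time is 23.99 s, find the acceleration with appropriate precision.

18.06 m/s²

acceleration = 433.32 m/s ÷ 23.99 s = 18.0625260525… m/s².
433.32 has 5 significant figures; 23.99 has 4.
Division/multiplication keeps the fewest: 4 significant figures.
Rounded: 18.06 m/s².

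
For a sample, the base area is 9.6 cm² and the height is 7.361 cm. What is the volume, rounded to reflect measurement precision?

71 cm³

volume = 9.6 cm² × 7.361 cm = 70.6656 cm³.
9.6 has 2 significant figures; 7.361 has 4.
Division/multiplication keeps the fewest: 2 significant figures.
Rounded: 71 cm³.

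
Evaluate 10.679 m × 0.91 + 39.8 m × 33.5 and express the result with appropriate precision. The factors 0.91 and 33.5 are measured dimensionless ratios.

1.34 × 10³ m

10.679 × 0.91 = 9.71789 → 9.7 m (2 s.f., last digit at the 10^-1 place).
39.8 × 33.5 = 1333.3 → 1.33 × 10³ m (3 s.f., last digit at the 10^1 place).
Sum: 1343.01789 m; keep the coarser place, 10^1.
Result: 1.34 × 10³ m.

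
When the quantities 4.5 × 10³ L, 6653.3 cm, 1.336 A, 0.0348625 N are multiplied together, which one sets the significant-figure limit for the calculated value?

4.5 × 10³ L → 2 s.f.; 6653.3 cm → 5 s.f.; 1.336 A → 4 s.f.; 0.0348625 N → 6 s.f.
The fewest is 2 significant figures, from 4.5 × 10³ L.

4.5 × 10³ L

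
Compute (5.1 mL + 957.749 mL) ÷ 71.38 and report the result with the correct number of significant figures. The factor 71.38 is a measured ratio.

5.1 mL + 957.749 mL = 962.849 mL; the sum is limited to 1 decimal place (4 s.f.).
Carrying full precision, 962.849 ÷ 71.38 = 13.4890585598… mL; 71.38 has 4 s.f., so the result keeps min(4, 4) = 4 s.f.
Rounded to 4 significant figures: 13.49 mL.

13.49 mL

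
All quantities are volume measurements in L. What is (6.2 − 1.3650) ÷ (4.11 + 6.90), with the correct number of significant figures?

0.44

6.2 − 1.3650 = 4.8350, limited to 1 d.p. → 2 s.f.; 4.11 + 6.90 = 11.01, limited to 2 d.p. → 4 s.f.
Carrying full precision, 4.8350 ÷ 11.01 = 0.439146230699…; keep min(2, 4) = 2 s.f.
Rounded to 2 significant figures: 0.44.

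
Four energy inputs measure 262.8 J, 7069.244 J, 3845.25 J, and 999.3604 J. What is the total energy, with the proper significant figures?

12176.7 J

262.8 J + 7069.244 J + 3845.25 J + 999.3604 J = 12176.6544 J.
Addition/subtraction keeps the fewest decimal places: 262.8 → 1 decimal place, 7069.244 → 3 decimal places, 3845.25 → 2 decimal places, 999.3604 → 4 decimal places; limit is 1.
Rounded to 1 decimal place: 12176.7 J.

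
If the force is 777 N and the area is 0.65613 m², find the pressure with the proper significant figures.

1.18 × 10^3 Pa

pressure = 777 N ÷ 0.65613 m² = 1184.21654245… Pa.
777 has 3 significant figures; 0.65613 has 5.
Division/multiplication keeps the fewest: 3 significant figures.
Rounded: 1.18 × 10^3 Pa.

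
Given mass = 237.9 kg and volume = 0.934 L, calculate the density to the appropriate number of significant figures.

255 kg/L

density = 237.9 kg ÷ 0.934 L = 254.710920771… kg/L.
237.9 has 4 significant figures; 0.934 has 3.
Division/multiplication keeps the fewest: 3 significant figures.
Rounded: 255 kg/L.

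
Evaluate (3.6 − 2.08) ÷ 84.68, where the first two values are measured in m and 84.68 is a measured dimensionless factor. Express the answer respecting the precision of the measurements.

0.018 m

3.6 m − 2.08 m = 1.52 m; the difference is limited to 1 decimal place (2 s.f.).
Carrying full precision, 1.52 ÷ 84.68 = 0.017949929145… m; 84.68 has 4 s.f., so the result keeps min(2, 4) = 2 s.f.
Rounded to 2 significant figures: 0.018 m.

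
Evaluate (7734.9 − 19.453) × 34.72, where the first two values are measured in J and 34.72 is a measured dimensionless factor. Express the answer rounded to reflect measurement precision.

7734.9 J − 19.453 J = 7715.447 J; the difference is limited to 1 decimal place (5 s.f.).
Carrying full precision, 7715.447 × 34.72 = 267880.31984 J; 34.72 has 4 s.f., so the result keeps min(5, 4) = 4 s.f.
Rounded to 4 significant figures: 2.679 × 10^5 J.

2.679 × 10^5 J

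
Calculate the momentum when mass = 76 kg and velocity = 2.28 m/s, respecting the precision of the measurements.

momentum = 76 kg × 2.28 m/s = 173.28 kg·m/s.
76 has 2 significant figures; 2.28 has 3.
Division/multiplication keeps the fewest: 2 significant figures.
Rounded: 1.7 × 10^2 kg·m/s.

1.7 × 10^2 kg·m/s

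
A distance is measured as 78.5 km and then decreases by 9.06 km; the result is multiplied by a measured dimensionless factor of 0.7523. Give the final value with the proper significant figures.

52.2 km

78.5 km − 9.06 km = 69.44 km; the difference is limited to 1 decimal place (3 s.f.).
Carrying full precision, 69.44 × 0.7523 = 52.239712 km; 0.7523 has 4 s.f., so the result keeps min(3, 4) = 3 s.f.
Rounded to 3 significant figures: 52.2 km.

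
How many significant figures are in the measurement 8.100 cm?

4

8.100: trailing zeros after a decimal point are significant.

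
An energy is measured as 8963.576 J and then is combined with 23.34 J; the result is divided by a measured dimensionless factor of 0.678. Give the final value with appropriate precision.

8963.576 J + 23.34 J = 8986.916 J; the sum is limited to 2 decimal places (6 s.f.).
Carrying full precision, 8986.916 ÷ 0.678 = 13255.0383481… J; 0.678 has 3 s.f., so the result keeps min(6, 3) = 3 s.f.
Rounded to 3 significant figures: 1.33 × 10⁴ J.

1.33 × 10⁴ J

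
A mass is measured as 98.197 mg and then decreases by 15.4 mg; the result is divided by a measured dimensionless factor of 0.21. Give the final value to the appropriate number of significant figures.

3.9 × 10^2 mg

98.197 mg − 15.4 mg = 82.797 mg; the difference is limited to 1 decimal place (3 s.f.).
Carrying full precision, 82.797 ÷ 0.21 = 394.271428571… mg; 0.21 has 2 s.f., so the result keeps min(3, 2) = 2 s.f.
Rounded to 2 significant figures: 3.9 × 10^2 mg.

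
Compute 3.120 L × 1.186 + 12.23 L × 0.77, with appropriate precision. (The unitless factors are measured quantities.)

3.120 × 1.186 = 3.70032 → 3.700 L (4 s.f., last digit at the 10^-3 place).
12.23 × 0.77 = 9.4171 → 9.4 L (2 s.f., last digit at the 10^-1 place).
Sum: 13.11742 L; keep the coarser place, 10^-1.
Result: 13.1 L.

13.1 L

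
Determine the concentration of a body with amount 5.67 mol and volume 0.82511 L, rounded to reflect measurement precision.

6.87 mol/L

concentration = 5.67 mol ÷ 0.82511 L = 6.87181103126… mol/L.
5.67 has 3 significant figures; 0.82511 has 5.
Division/multiplication keeps the fewest: 3 significant figures.
Rounded: 6.87 mol/L.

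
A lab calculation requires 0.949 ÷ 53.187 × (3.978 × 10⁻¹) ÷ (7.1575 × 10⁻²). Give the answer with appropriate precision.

9.92 × 10⁻²

0.949 ÷ 53.187 × (3.978 × 10⁻¹) ÷ (7.1575 × 10⁻²) = 0.0991663069049…
Multiplication/division keeps the fewest significant figures: 0.949 → 3 s.f., 53.187 → 5 s.f., 3.978 × 10⁻¹ → 4 s.f., 7.1575 × 10⁻² → 5 s.f.; limit is 3.
Rounded to 3 significant figures: 9.92 × 10⁻².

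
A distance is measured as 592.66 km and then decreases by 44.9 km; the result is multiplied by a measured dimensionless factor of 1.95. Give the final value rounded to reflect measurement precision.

1.07 × 10³ km

592.66 km − 44.9 km = 547.76 km; the difference is limited to 1 decimal place (4 s.f.).
Carrying full precision, 547.76 × 1.95 = 1068.132 km; 1.95 has 3 s.f., so the result keeps min(4, 3) = 3 s.f.
Rounded to 3 significant figures: 1.07 × 10³ km.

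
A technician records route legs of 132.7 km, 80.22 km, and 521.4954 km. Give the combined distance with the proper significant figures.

132.7 km + 80.22 km + 521.4954 km = 734.4154 km.
Addition/subtraction keeps the fewest decimal places: 132.7 → 1 decimal place, 80.22 → 2 decimal places, 521.4954 → 4 decimal places; limit is 1.
Rounded to 1 decimal place: 734.4 km.

734.4 km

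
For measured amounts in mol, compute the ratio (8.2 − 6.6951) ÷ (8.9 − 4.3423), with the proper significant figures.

0.33

8.2 − 6.6951 = 1.5049, limited to 1 d.p. → 2 s.f.; 8.9 − 4.3423 = 4.5577, limited to 1 d.p. → 2 s.f.
Carrying full precision, 1.5049 ÷ 4.5577 = 0.330188472256…; keep min(2, 2) = 2 s.f.
Rounded to 2 significant figures: 0.33.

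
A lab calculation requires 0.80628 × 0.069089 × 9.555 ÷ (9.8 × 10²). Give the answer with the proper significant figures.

5.4 × 10⁻⁴

0.80628 × 0.069089 × 9.555 ÷ (9.8 × 10²) = 0.00054312451947
Multiplication/division keeps the fewest significant figures: 0.80628 → 5 s.f., 0.069089 → 5 s.f., 9.555 → 4 s.f., 9.8 × 10² → 2 s.f.; limit is 2.
Rounded to 2 significant figures: 5.4 × 10⁻⁴.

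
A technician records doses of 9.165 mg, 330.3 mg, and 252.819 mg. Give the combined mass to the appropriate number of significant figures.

592.3 mg

9.165 mg + 330.3 mg + 252.819 mg = 592.284 mg.
Addition/subtraction keeps the fewest decimal places: 9.165 → 3 decimal places, 330.3 → 1 decimal place, 252.819 → 3 decimal places; limit is 1.
Rounded to 1 decimal place: 592.3 mg.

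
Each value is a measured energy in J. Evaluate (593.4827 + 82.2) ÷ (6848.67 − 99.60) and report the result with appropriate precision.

0.1001

593.4827 + 82.2 = 675.6827, limited to 1 d.p. → 4 s.f.; 6848.67 − 99.60 = 6749.07, limited to 2 d.p. → 6 s.f.
Carrying full precision, 675.6827 ÷ 6749.07 = 0.100114934354…; keep min(4, 6) = 4 s.f.
Rounded to 4 significant figures: 0.1001.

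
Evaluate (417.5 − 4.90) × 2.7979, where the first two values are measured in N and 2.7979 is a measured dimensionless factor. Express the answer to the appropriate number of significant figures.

417.5 N − 4.90 N = 412.60 N; the difference is limited to 1 decimal place (4 s.f.).
Carrying full precision, 412.60 × 2.7979 = 1154.41354 N; 2.7979 has 5 s.f., so the result keeps min(4, 5) = 4 s.f.
Rounded to 4 significant figures: 1154 N.

1154 N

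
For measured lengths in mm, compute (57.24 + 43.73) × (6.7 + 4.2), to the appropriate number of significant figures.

57.24 + 43.73 = 100.97, limited to 2 d.p. → 5 s.f.; 6.7 + 4.2 = 10.9, limited to 1 d.p. → 3 s.f.
Carrying full precision, 100.97 × 10.9 = 1100.573; keep min(5, 3) = 3 s.f.
Rounded to 3 significant figures: 1.10 × 10^3 mm².

1.10 × 10^3 mm²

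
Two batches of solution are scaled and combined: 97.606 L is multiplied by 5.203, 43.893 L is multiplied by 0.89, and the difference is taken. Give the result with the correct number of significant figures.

97.606 × 5.203 = 507.844018 → 507.8 L (4 s.f., last digit at the 10^-1 place).
43.893 × 0.89 = 39.06477 → 39 L (2 s.f., last digit at the 10^0 place).
Difference: 468.779248 L; keep the coarser place, 10^0.
Result: 469 L.

469 L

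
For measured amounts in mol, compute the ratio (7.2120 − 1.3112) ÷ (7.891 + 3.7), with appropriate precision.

7.2120 − 1.3112 = 5.9008, limited to 4 d.p. → 5 s.f.; 7.891 + 3.7 = 11.591, limited to 1 d.p. → 3 s.f.
Carrying full precision, 5.9008 ÷ 11.591 = 0.50908463463…; keep min(5, 3) = 3 s.f.
Rounded to 3 significant figures: 0.509.

0.509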